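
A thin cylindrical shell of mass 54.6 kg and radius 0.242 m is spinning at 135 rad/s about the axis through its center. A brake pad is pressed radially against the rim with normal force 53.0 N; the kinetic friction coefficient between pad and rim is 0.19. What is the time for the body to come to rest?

t ≈ 177 s

I = MR² = (54.6)(0.242)² = 3.198 kg·m².
Friction force f = μN = (0.19)(53.0) = 10.07 N at the rim; torque magnitude τ = fR = 2.437 N·m, opposing ω.
|α| = τ/I = 2.437/3.198 = 0.7621 rad/s² (deceleration).
0 = ω₀ − |α|t ⇒ t = ω₀/|α| = 135/0.7621 = 177.1 s.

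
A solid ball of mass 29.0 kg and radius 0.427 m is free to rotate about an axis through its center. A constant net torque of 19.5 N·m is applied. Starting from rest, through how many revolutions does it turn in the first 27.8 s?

I = (2/5)MR² = (2/5)(29.0)(0.427)² = 2.115 kg·m².
α = τ/I = 19.5/2.115 = 9.220 rad/s².
θ = ½αt² = ½(9.220)(27.8)² = 3563 rad.
Revolutions = θ/(2π) = 567.0.

≈ 567 revolutions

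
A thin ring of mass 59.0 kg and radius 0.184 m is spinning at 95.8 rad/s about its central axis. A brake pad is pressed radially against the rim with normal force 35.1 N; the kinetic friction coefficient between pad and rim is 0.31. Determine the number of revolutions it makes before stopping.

I = MR² = (59.0)(0.184)² = 1.998 kg·m².
Friction force f = μN = (0.31)(35.1) = 10.88 N at the rim; torque magnitude τ = fR = 2.002 N·m, opposing ω.
|α| = τ/I = 2.002/1.998 = 1.002 rad/s² (deceleration).
ω² = ω₀² − 2|α|θ with ω = 0 ⇒ θ = ω₀²/(2|α|) = 4578 rad = 728.7 rev.

≈ 729 revolutions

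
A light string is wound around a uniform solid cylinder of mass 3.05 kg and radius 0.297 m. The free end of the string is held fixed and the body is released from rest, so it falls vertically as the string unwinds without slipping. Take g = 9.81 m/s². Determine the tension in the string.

T ≈ 9.97 N

Translation: Mg − T = Ma. Rotation about the center: TR = Iα with I = ½MR².
With a = αR: T = (I/R²)a = (1/2)M a, so Mg = (1 + 0.5000)Ma.
a = g/(1 + 0.5000) = 9.81/1.500 = 6.540 m/s².
T = 0.5000·M·a = (0.5000)(3.05)(6.540) = 9.973 N.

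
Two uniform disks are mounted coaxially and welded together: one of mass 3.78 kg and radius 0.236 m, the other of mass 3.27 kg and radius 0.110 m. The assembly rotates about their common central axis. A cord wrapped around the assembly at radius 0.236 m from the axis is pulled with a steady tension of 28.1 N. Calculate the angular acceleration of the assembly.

α ≈ 53.0 rad/s²

I = ½M₁R₁² + ½M₂R₂² = ½(3.78)(0.236)² + ½(3.27)(0.110)² = 0.1250 kg·m².
τ = F r = (28.1)(0.236) = 6.632 N·m.
α = τ/I = 6.632/0.1250 = 53.03 rad/s².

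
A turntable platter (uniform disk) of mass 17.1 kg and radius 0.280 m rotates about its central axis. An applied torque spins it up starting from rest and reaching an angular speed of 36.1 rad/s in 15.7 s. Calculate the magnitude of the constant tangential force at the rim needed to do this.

I = ½MR² = (1/2)(17.1)(0.280)² = 0.6703 kg·m².
α = Δω/Δt = (36.1 − 0)/15.7 = 2.299 rad/s².
The required torque is τ = Iα = (0.6703)(2.299) = 1.541 N·m.
A tangential force at the rim gives τ = FR, so F = τ/R = 1.541/0.280 = 5.505 N.

F ≈ 5.50 N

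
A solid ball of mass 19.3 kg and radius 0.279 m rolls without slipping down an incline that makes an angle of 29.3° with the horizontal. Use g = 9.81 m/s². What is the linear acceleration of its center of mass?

a ≈ 3.43 m/s²

Translation along the incline: Mg sinθ − f = Ma.
Rotation about the center: fR = Iα with I = (2/5)MR². No-slip gives a = αR, so f = (I/R²)a = (2/5)M a.
Substituting: Mg sinθ = (1 + 0.4000)Ma, so a = g sinθ/(1 + 0.4000) = (9.81) sin 29.3° / 1.400 = 3.429 m/s².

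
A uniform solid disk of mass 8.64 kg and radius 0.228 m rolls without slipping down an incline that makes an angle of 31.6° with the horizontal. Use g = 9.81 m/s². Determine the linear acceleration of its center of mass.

a ≈ 3.43 m/s²

Translation along the incline: Mg sinθ − f = Ma.
Rotation about the center: fR = Iα with I = ½MR². No-slip gives a = αR, so f = (I/R²)a = (1/2)M a.
Substituting: Mg sinθ = (1 + 0.5000)Ma, so a = g sinθ/(1 + 0.5000) = (9.81) sin 31.6° / 1.500 = 3.427 m/s².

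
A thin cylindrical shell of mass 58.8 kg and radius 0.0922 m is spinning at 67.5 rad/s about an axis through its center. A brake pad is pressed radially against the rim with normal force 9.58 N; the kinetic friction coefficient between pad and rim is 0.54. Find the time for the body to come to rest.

I = MR² = (58.8)(0.0922)² = 0.4998 kg·m².
Friction force f = μN = (0.54)(9.58) = 5.173 N at the rim; torque magnitude τ = fR = 0.4770 N·m, opposing ω.
|α| = τ/I = 0.4770/0.4998 = 0.9542 rad/s² (deceleration).
0 = ω₀ − |α|t ⇒ t = ω₀/|α| = 67.5/0.9542 = 70.74 s.

t ≈ 70.7 s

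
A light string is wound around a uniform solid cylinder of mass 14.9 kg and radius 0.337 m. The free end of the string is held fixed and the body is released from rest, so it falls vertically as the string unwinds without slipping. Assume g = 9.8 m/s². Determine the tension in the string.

Translation: Mg − T = Ma. Rotation about the center: TR = Iα with I = ½MR².
With a = αR: T = (I/R²)a = (1/2)M a, so Mg = (1 + 0.5000)Ma.
a = g/(1 + 0.5000) = 9.8/1.500 = 6.533 m/s².
T = 0.5000·M·a = (0.5000)(14.9)(6.533) = 48.67 N.

T ≈ 48.7 N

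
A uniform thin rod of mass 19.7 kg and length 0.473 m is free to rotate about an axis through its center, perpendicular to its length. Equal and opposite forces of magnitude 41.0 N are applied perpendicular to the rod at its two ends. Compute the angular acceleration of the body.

α ≈ 52.8 rad/s²

I = (1/12)ML² = (1/12)(19.7)(0.473)² = 0.3673 kg·m².
The couple gives τ = F·(L/2) + F·(L/2) = F L = (41.0)(0.473) = 19.39 N·m.
From τ = Iα: α = 19.39/0.3673 = 52.80 rad/s².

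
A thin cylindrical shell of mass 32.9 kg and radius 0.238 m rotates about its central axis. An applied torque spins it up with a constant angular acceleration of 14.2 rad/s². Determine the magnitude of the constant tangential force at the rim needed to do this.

F ≈ 111 N

I = MR² = (32.9)(0.238)² = 1.864 kg·m².
The required torque is τ = Iα = (1.864)(14.20) = 26.46 N·m.
A tangential force at the rim gives τ = FR, so F = τ/R = 26.46/0.238 = 111.2 N.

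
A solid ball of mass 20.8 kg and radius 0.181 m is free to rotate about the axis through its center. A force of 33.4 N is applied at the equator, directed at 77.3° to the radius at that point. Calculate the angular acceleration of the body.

α ≈ 21.6 rad/s²

I = (2/5)MR² = (2/5)(20.8)(0.181)² = 0.2726 kg·m².
Only the tangential component produces torque: τ = F R sinθ = (33.4)(0.181) sin 77.3° = 5.897 N·m.
Newton's second law for rotation, τ = Iα, gives α = τ/I = 5.897/0.2726 = 21.64 rad/s².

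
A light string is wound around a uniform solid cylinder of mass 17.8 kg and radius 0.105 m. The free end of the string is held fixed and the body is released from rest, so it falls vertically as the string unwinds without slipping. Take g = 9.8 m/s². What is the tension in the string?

T ≈ 58.1 N

Translation: Mg − T = Ma. Rotation about the center: TR = Iα with I = ½MR².
With a = αR: T = (I/R²)a = (1/2)M a, so Mg = (1 + 0.5000)Ma.
a = g/(1 + 0.5000) = 9.8/1.500 = 6.533 m/s².
T = 0.5000·M·a = (0.5000)(17.8)(6.533) = 58.15 N.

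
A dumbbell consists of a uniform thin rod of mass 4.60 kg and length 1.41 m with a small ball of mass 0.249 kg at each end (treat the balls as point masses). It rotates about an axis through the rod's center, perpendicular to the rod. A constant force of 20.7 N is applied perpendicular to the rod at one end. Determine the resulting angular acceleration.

I_rod = (1/12)ML² = (1/12)(4.60)(1.41)² = 0.7621 kg·m².
I_balls = 2·m·(L/2)² = 2(0.249)(0.7050)² = 0.2475 kg·m².
Total I = 1.010 kg·m².
τ = F·(L/2) = (20.7)(0.705) = 14.59 N·m.
α = τ/I = 14.59/1.010 = 14.45 rad/s².

α ≈ 14.5 rad/s²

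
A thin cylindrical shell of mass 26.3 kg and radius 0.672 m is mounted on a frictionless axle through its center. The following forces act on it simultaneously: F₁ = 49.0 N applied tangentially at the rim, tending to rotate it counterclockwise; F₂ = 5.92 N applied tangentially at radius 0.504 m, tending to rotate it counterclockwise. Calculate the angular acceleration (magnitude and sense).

I = MR² = (26.3)(0.672)² = 11.88 kg·m².
Taking counterclockwise as positive: τ₁ = +(49.0)(0.672) = +32.93 N·m; τ₂ = +(5.92)(0.504) = +2.984 N·m.
Net torque τ = 35.91 N·m.
α = τ/I = 35.91/11.88 = 3.024 rad/s².

α ≈ 3.02 rad/s², counterclockwise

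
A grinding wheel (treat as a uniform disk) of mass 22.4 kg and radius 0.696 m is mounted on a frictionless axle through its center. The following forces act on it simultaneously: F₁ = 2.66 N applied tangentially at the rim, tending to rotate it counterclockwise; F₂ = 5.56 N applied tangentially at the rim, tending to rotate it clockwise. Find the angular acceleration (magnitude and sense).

α ≈ 0.372 rad/s², clockwise

I = ½MR² = (1/2)(22.4)(0.696)² = 5.425 kg·m².
Taking counterclockwise as positive: τ₁ = +(2.66)(0.696) = +1.851 N·m; τ₂ = −(5.56)(0.696) = −3.870 N·m.
Net torque τ = -2.018 N·m.
α = τ/I = -2.018/5.425 = -0.3720 rad/s².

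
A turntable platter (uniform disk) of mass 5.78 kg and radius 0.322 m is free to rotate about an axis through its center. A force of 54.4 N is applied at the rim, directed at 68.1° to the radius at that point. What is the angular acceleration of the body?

I = ½MR² = (1/2)(5.78)(0.322)² = 0.2996 kg·m².
Only the tangential component produces torque: τ = F R sinθ = (54.4)(0.322) sin 68.1° = 16.25 N·m.
From τ = Iα: α = 16.25/0.2996 = 54.24 rad/s².

α ≈ 54.2 rad/s²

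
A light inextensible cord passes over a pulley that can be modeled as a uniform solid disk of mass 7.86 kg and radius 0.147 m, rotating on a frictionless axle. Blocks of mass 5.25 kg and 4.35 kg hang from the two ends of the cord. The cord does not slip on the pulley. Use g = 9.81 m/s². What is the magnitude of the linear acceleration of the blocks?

a ≈ 0.653 m/s²

I = ½MR² = (1/2)(7.86)(0.147)² = 0.08492 kg·m².
Heavier block: m₁g − T₁ = m₁a. Lighter block: T₂ − m₂g = m₂a.
Pulley: (T₁ − T₂)R = Iα = I(a/R), so T₁ − T₂ = (I/R²)a = (1/2)M_p a = 3.930·a.
Adding the three: (m₁ − m₂)g = (m₁ + m₂ + 3.930)a, so a = (5.25 − 4.35)(9.81)/(5.25 + 4.35 + 3.930) = 0.6525 m/s².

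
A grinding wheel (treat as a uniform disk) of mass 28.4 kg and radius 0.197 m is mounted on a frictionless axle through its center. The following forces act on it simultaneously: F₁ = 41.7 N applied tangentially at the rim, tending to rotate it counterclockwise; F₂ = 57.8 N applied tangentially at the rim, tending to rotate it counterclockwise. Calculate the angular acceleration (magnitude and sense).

α ≈ 35.6 rad/s², counterclockwise

I = ½MR² = (1/2)(28.4)(0.197)² = 0.5511 kg·m².
Taking counterclockwise as positive: τ₁ = +(41.7)(0.197) = +8.215 N·m; τ₂ = +(57.8)(0.197) = +11.39 N·m.
Net torque τ = 19.60 N·m.
α = τ/I = 19.60/0.5511 = 35.57 rad/s².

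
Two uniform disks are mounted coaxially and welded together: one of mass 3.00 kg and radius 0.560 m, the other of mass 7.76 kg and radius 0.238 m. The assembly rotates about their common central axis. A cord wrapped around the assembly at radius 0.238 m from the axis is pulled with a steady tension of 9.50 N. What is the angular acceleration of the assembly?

I = ½M₁R₁² + ½M₂R₂² = ½(3.00)(0.560)² + ½(7.76)(0.238)² = 0.6902 kg·m².
τ = F r = (9.50)(0.238) = 2.261 N·m.
α = τ/I = 2.261/0.6902 = 3.276 rad/s².

α ≈ 3.28 rad/s²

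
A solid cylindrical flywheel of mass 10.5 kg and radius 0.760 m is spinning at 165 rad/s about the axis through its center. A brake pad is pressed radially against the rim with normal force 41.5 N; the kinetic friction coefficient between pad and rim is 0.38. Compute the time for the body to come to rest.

I = ½MR² = (1/2)(10.5)(0.760)² = 3.032 kg·m².
Friction force f = μN = (0.38)(41.5) = 15.77 N at the rim; torque magnitude τ = fR = 11.99 N·m, opposing ω.
|α| = τ/I = 11.99/3.032 = 3.952 rad/s² (deceleration).
0 = ω₀ − |α|t ⇒ t = ω₀/|α| = 165/3.952 = 41.75 s.

t ≈ 41.7 s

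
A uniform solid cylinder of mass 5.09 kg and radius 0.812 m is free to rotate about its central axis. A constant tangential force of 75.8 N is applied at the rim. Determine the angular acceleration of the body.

α ≈ 36.7 rad/s²

I = ½MR² = (1/2)(5.09)(0.812)² = 1.678 kg·m².
τ = F R = (75.8)(0.812) = 61.55 N·m.
From τ = Iα: α = 61.55/1.678 = 36.68 rad/s².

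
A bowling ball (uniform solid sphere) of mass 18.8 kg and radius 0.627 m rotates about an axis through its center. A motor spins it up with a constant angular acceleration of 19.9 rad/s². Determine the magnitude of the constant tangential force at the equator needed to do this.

I = (2/5)MR² = (2/5)(18.8)(0.627)² = 2.956 kg·m².
The required torque is τ = Iα = (2.956)(19.90) = 58.83 N·m.
A tangential force at the equator gives τ = FR, so F = τ/R = 58.83/0.627 = 93.83 N.

F ≈ 93.8 N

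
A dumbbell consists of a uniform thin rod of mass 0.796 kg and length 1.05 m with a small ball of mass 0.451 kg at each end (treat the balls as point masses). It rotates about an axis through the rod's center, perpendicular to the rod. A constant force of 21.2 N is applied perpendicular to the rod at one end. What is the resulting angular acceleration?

α ≈ 34.6 rad/s²

I_rod = (1/12)ML² = (1/12)(0.796)(1.05)² = 0.07313 kg·m².
I_balls = 2·m·(L/2)² = 2(0.451)(0.5250)² = 0.2486 kg·m².
Total I = 0.3217 kg·m².
τ = F·(L/2) = (21.2)(0.525) = 11.13 N·m.
α = τ/I = 11.13/0.3217 = 34.59 rad/s².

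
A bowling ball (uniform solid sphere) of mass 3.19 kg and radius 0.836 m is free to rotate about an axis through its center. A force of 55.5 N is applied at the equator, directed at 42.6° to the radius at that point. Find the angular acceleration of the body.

I = (2/5)MR² = (2/5)(3.19)(0.836)² = 0.8918 kg·m².
Only the tangential component produces torque: τ = F R sinθ = (55.5)(0.836) sin 42.6° = 31.41 N·m.
Newton's second law for rotation, τ = Iα, gives α = τ/I = 31.41/0.8918 = 35.22 rad/s².

α ≈ 35.2 rad/s²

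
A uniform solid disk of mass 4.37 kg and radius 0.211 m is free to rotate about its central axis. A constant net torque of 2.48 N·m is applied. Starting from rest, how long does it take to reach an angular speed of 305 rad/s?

t ≈ 12.0 s

I = ½MR² = (1/2)(4.37)(0.211)² = 0.09728 kg·m².
α = τ/I = 2.48/0.09728 = 25.49 rad/s².
ω = αt ⇒ t = ω/α = 305/25.49 = 11.96 s.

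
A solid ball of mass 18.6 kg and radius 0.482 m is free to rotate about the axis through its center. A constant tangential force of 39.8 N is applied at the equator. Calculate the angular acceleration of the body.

α ≈ 11.1 rad/s²

I = (2/5)MR² = (2/5)(18.6)(0.482)² = 1.728 kg·m².
τ = F R = (39.8)(0.482) = 19.18 N·m.
From τ = Iα: α = 19.18/1.728 = 11.10 rad/s².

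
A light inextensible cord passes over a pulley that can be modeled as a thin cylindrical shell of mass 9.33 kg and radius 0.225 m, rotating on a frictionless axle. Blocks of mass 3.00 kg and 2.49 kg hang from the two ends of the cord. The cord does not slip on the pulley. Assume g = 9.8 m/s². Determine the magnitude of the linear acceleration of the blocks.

a ≈ 0.337 m/s²

I = MR² = (9.33)(0.225)² = 0.4723 kg·m².
Heavier block: m₁g − T₁ = m₁a. Lighter block: T₂ − m₂g = m₂a.
Pulley: (T₁ − T₂)R = Iα = I(a/R), so T₁ − T₂ = (I/R²)a = 1·M_p a = 9.330·a.
Adding the three: (m₁ − m₂)g = (m₁ + m₂ + 9.330)a, so a = (3.00 − 2.49)(9.8)/(3.00 + 2.49 + 9.330) = 0.3372 m/s².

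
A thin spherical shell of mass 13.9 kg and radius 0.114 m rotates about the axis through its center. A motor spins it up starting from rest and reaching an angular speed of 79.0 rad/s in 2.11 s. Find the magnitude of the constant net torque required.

τ ≈ 4.51 N·m

I = (2/3)MR² = (2/3)(13.9)(0.114)² = 0.1204 kg·m².
α = Δω/Δt = (79.0 − 0)/2.11 = 37.44 rad/s².
τ = Iα = (0.1204)(37.44) = 4.509 N·m.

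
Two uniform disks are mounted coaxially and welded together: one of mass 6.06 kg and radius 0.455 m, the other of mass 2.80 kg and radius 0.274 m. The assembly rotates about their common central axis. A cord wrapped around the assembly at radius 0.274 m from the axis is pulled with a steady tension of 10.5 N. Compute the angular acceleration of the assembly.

α ≈ 3.93 rad/s²

I = ½M₁R₁² + ½M₂R₂² = ½(6.06)(0.455)² + ½(2.80)(0.274)² = 0.7324 kg·m².
τ = F r = (10.5)(0.274) = 2.877 N·m.
α = τ/I = 2.877/0.7324 = 3.928 rad/s².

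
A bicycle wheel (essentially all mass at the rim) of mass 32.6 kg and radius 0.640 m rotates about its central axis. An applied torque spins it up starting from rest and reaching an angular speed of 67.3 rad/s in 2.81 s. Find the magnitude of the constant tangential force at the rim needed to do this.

I = MR² = (32.6)(0.640)² = 13.35 kg·m².
α = Δω/Δt = (67.3 − 0)/2.81 = 23.95 rad/s².
The required torque is τ = Iα = (13.35)(23.95) = 319.8 N·m.
A tangential force at the rim gives τ = FR, so F = τ/R = 319.8/0.640 = 499.7 N.

F ≈ 500 N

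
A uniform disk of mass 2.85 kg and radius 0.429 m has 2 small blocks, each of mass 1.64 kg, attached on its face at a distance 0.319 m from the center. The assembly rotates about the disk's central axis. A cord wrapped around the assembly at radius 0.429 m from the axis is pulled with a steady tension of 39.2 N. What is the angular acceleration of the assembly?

α ≈ 28.2 rad/s²

I_disk = ½MR² = ½(2.85)(0.429)² = 0.2623 kg·m².
I_blocks = 2·m·r² = 2(1.64)(0.319)² = 0.3338 kg·m².
Total I = 0.5960 kg·m².
τ = F r = (39.2)(0.429) = 16.82 N·m.
α = τ/I = 16.82/0.5960 = 28.21 rad/s².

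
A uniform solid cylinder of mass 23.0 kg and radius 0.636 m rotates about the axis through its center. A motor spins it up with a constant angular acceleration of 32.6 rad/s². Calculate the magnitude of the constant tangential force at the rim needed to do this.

I = ½MR² = (1/2)(23.0)(0.636)² = 4.652 kg·m².
The required torque is τ = Iα = (4.652)(32.60) = 151.6 N·m.
A tangential force at the rim gives τ = FR, so F = τ/R = 151.6/0.636 = 238.4 N.

F ≈ 238 N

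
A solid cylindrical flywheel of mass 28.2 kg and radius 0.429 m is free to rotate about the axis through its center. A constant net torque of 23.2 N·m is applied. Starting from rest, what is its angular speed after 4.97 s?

I = ½MR² = (1/2)(28.2)(0.429)² = 2.595 kg·m².
α = τ/I = 23.2/2.595 = 8.940 rad/s².
ω = ω₀ + αt = 0 + (8.940)(4.97) = 44.43 rad/s.

ω ≈ 44.4 rad/s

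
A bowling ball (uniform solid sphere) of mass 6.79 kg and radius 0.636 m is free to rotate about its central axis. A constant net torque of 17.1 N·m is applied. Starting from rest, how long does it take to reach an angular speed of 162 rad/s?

t ≈ 10.4 s

I = (2/5)MR² = (2/5)(6.79)(0.636)² = 1.099 kg·m².
α = τ/I = 17.1/1.099 = 15.57 rad/s².
ω = αt ⇒ t = ω/α = 162/15.57 = 10.41 s.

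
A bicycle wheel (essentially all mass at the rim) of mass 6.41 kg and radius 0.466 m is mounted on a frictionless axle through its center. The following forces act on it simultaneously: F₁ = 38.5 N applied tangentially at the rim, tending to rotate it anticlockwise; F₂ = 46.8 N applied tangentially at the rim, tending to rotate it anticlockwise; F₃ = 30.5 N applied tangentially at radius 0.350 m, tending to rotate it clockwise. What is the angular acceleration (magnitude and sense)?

α ≈ 20.9 rad/s², anticlockwise

I = MR² = (6.41)(0.466)² = 1.392 kg·m².
Taking anticlockwise as positive: τ₁ = +(38.5)(0.466) = +17.94 N·m; τ₂ = +(46.8)(0.466) = +21.81 N·m; τ₃ = −(30.5)(0.350) = −10.67 N·m.
Net torque τ = 29.07 N·m.
α = τ/I = 29.07/1.392 = 20.89 rad/s².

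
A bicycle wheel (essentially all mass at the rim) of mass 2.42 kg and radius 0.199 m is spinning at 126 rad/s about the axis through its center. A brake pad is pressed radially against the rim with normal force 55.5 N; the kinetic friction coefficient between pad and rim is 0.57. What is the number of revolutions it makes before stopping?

I = MR² = (2.42)(0.199)² = 0.09583 kg·m².
Friction force f = μN = (0.57)(55.5) = 31.63 N at the rim; torque magnitude τ = fR = 6.295 N·m, opposing ω.
|α| = τ/I = 6.295/0.09583 = 65.69 rad/s² (deceleration).
ω² = ω₀² − 2|α|θ with ω = 0 ⇒ θ = ω₀²/(2|α|) = 120.8 rad = 19.23 rev.

≈ 19.2 revolutions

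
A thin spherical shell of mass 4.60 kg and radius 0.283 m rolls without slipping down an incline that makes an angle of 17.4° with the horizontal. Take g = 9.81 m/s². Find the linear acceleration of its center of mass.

Translation along the incline: Mg sinθ − f = Ma.
Rotation about the center: fR = Iα with I = (2/3)MR². No-slip gives a = αR, so f = (I/R²)a = (2/3)M a.
Substituting: Mg sinθ = (1 + 0.6667)Ma, so a = g sinθ/(1 + 0.6667) = (9.81) sin 17.4° / 1.667 = 1.760 m/s².

a ≈ 1.76 m/s²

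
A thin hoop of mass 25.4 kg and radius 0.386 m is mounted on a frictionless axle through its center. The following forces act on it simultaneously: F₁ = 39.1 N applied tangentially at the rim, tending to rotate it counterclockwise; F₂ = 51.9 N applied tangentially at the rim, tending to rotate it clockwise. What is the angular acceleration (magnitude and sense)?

I = MR² = (25.4)(0.386)² = 3.784 kg·m².
Taking counterclockwise as positive: τ₁ = +(39.1)(0.386) = +15.09 N·m; τ₂ = −(51.9)(0.386) = −20.03 N·m.
Net torque τ = -4.941 N·m.
α = τ/I = -4.941/3.784 = -1.306 rad/s².

α ≈ 1.31 rad/s², clockwise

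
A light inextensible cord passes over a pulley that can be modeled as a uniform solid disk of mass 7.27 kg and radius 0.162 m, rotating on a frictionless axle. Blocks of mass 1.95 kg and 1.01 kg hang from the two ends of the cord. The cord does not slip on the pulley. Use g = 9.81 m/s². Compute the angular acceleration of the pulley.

I = ½MR² = (1/2)(7.27)(0.162)² = 0.09540 kg·m².
Heavier block: m₁g − T₁ = m₁a. Lighter block: T₂ − m₂g = m₂a.
Pulley: (T₁ − T₂)R = Iα = I(a/R), so T₁ − T₂ = (I/R²)a = (1/2)M_p a = 3.635·a.
Adding the three: (m₁ − m₂)g = (m₁ + m₂ + 3.635)a, so a = (1.95 − 1.01)(9.81)/(1.95 + 1.01 + 3.635) = 1.398 m/s².
α = a/R = 1.398/0.162 = 8.631 rad/s².

α ≈ 8.63 rad/s²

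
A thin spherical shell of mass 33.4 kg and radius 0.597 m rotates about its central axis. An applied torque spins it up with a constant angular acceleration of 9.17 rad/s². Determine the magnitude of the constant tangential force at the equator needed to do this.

I = (2/3)MR² = (2/3)(33.4)(0.597)² = 7.936 kg·m².
The required torque is τ = Iα = (7.936)(9.170) = 72.77 N·m.
A tangential force at the equator gives τ = FR, so F = τ/R = 72.77/0.597 = 121.9 N.

F ≈ 122 N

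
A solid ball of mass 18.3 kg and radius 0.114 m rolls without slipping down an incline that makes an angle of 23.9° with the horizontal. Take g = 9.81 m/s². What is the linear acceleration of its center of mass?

Translation along the incline: Mg sinθ − f = Ma.
Rotation about the center: fR = Iα with I = (2/5)MR². No-slip gives a = αR, so f = (I/R²)a = (2/5)M a.
Substituting: Mg sinθ = (1 + 0.4000)Ma, so a = g sinθ/(1 + 0.4000) = (9.81) sin 23.9° / 1.400 = 2.839 m/s².

a ≈ 2.84 m/s²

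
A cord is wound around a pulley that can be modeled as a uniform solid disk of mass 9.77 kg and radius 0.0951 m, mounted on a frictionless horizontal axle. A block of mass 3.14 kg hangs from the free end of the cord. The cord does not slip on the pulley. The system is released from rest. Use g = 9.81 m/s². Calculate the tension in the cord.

T ≈ 18.8 N

I = ½MR² = (1/2)(9.77)(0.0951)² = 0.04418 kg·m².
Block: mg − T = ma. Pulley: TR = Iα. No-slip: a = αR, so T = (I/R²)a = 4.885·a.
Then mg = (m + 4.885)a, so a = (3.14)(9.81)/(3.14 + 4.885) = 3.838 m/s².
T = 4.885·a = 18.75 N.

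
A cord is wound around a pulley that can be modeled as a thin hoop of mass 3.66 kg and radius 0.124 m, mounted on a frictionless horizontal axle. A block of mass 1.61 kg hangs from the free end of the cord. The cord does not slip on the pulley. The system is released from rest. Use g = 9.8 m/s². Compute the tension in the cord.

T ≈ 11.0 N

I = MR² = (3.66)(0.124)² = 0.05628 kg·m².
Block: mg − T = ma. Pulley: TR = Iα. No-slip: a = αR, so T = (I/R²)a = 3.660·a.
Then mg = (m + 3.660)a, so a = (1.61)(9.8)/(1.61 + 3.660) = 2.994 m/s².
T = 3.660·a = 10.96 N.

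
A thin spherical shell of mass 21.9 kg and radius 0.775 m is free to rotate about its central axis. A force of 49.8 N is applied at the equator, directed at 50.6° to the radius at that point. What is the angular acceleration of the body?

I = (2/3)MR² = (2/3)(21.9)(0.775)² = 8.769 kg·m².
Only the tangential component produces torque: τ = F R sinθ = (49.8)(0.775) sin 50.6° = 29.82 N·m.
Newton's second law for rotation, τ = Iα, gives α = τ/I = 29.82/8.769 = 3.401 rad/s².

α ≈ 3.40 rad/s²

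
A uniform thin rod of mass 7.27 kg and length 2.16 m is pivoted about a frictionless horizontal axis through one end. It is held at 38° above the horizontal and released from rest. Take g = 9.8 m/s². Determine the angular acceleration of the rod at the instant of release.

About the pivot, I = (1/3)ML² = (1/3)(7.27)(2.16)² = 11.31 kg·m².
The weight acts at the center, a distance L/2 = 1.080 m from the pivot; τ = Mg(L/2) cos 38° = 60.63 N·m.
α = τ/I = 60.63/11.31 = 5.363 rad/s².

α ≈ 5.36 rad/s²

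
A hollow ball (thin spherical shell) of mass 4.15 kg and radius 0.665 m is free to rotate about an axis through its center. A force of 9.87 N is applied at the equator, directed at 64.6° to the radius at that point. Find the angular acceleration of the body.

I = (2/3)MR² = (2/3)(4.15)(0.665)² = 1.223 kg·m².
Only the tangential component produces torque: τ = F R sinθ = (9.87)(0.665) sin 64.6° = 5.929 N·m.
From τ = Iα: α = 5.929/1.223 = 4.846 rad/s².

α ≈ 4.85 rad/s²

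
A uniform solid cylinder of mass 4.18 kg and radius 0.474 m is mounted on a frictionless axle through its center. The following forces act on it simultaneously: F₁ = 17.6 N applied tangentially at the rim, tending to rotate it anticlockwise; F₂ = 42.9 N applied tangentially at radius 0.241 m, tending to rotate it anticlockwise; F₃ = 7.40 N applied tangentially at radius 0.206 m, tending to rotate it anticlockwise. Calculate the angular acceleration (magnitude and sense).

I = ½MR² = (1/2)(4.18)(0.474)² = 0.4696 kg·m².
Taking anticlockwise as positive: τ₁ = +(17.6)(0.474) = +8.342 N·m; τ₂ = +(42.9)(0.241) = +10.34 N·m; τ₃ = +(7.40)(0.206) = +1.524 N·m.
Net torque τ = 20.21 N·m.
α = τ/I = 20.21/0.4696 = 43.03 rad/s².

α ≈ 43.0 rad/s², anticlockwise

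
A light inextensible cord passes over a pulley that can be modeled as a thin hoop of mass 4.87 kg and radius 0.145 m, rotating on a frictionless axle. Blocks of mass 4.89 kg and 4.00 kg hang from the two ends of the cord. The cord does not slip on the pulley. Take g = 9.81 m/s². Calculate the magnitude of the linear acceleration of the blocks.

a ≈ 0.635 m/s²

I = MR² = (4.87)(0.145)² = 0.1024 kg·m².
Heavier block: m₁g − T₁ = m₁a. Lighter block: T₂ − m₂g = m₂a.
Pulley: (T₁ − T₂)R = Iα = I(a/R), so T₁ − T₂ = (I/R²)a = 1·M_p a = 4.870·a.
Adding the three: (m₁ − m₂)g = (m₁ + m₂ + 4.870)a, so a = (4.89 − 4.00)(9.81)/(4.89 + 4.00 + 4.870) = 0.6345 m/s².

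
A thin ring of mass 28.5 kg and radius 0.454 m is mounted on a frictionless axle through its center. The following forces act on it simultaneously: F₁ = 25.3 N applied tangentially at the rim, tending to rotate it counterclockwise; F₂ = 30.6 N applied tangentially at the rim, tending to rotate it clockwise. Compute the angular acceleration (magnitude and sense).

α ≈ 0.410 rad/s², clockwise

I = MR² = (28.5)(0.454)² = 5.874 kg·m².
Taking counterclockwise as positive: τ₁ = +(25.3)(0.454) = +11.49 N·m; τ₂ = −(30.6)(0.454) = −13.89 N·m.
Net torque τ = -2.406 N·m.
α = τ/I = -2.406/5.874 = -0.4096 rad/s².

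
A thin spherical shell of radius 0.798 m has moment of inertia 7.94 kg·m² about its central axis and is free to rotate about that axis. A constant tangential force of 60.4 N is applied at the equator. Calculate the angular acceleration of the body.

α ≈ 6.07 rad/s²

τ = F R = (60.4)(0.798) = 48.20 N·m.
Newton's second law for rotation, τ = Iα, gives α = τ/I = 48.20/7.940 = 6.070 rad/s².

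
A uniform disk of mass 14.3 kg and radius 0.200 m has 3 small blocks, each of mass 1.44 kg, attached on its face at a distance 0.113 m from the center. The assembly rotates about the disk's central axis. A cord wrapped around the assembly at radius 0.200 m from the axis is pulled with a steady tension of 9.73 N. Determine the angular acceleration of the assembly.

I_disk = ½MR² = ½(14.3)(0.200)² = 0.2860 kg·m².
I_blocks = 3·m·r² = 3(1.44)(0.113)² = 0.05516 kg·m².
Total I = 0.3412 kg·m².
τ = F r = (9.73)(0.200) = 1.946 N·m.
α = τ/I = 1.946/0.3412 = 5.704 rad/s².

α ≈ 5.70 rad/s²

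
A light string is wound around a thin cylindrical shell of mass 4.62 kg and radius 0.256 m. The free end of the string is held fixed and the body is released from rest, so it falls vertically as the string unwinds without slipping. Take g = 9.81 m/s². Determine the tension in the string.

Translation: Mg − T = Ma. Rotation about the center: TR = Iα with I = MR².
With a = αR: T = (I/R²)a = M a, so Mg = (1 + 1.000)Ma.
a = g/(1 + 1.000) = 9.81/2.000 = 4.905 m/s².
T = 1.000·M·a = (1.000)(4.62)(4.905) = 22.66 N.

T ≈ 22.7 N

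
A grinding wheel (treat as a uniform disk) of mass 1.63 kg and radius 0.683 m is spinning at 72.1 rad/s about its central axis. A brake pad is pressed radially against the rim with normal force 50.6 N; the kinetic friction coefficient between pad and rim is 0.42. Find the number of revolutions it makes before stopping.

≈ 10.8 revolutions

I = ½MR² = (1/2)(1.63)(0.683)² = 0.3802 kg·m².
Friction force f = μN = (0.42)(50.6) = 21.25 N at the rim; torque magnitude τ = fR = 14.52 N·m, opposing ω.
|α| = τ/I = 14.52/0.3802 = 38.18 rad/s² (deceleration).
ω² = ω₀² − 2|α|θ with ω = 0 ⇒ θ = ω₀²/(2|α|) = 68.08 rad = 10.84 rev.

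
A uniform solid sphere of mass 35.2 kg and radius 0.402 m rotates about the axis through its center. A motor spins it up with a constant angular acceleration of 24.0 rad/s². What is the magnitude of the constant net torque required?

τ ≈ 54.6 N·m

I = (2/5)MR² = (2/5)(35.2)(0.402)² = 2.275 kg·m².
τ = Iα = (2.275)(24.00) = 54.61 N·m.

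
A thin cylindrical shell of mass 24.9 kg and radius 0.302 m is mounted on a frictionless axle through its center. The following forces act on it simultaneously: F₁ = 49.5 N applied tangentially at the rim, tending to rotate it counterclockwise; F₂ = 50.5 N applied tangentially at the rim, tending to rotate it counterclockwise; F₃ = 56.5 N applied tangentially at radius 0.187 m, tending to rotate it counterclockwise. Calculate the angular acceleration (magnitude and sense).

I = MR² = (24.9)(0.302)² = 2.271 kg·m².
Taking counterclockwise as positive: τ₁ = +(49.5)(0.302) = +14.95 N·m; τ₂ = +(50.5)(0.302) = +15.25 N·m; τ₃ = +(56.5)(0.187) = +10.57 N·m.
Net torque τ = 40.77 N·m.
α = τ/I = 40.77/2.271 = 17.95 rad/s².

α ≈ 18.0 rad/s², counterclockwise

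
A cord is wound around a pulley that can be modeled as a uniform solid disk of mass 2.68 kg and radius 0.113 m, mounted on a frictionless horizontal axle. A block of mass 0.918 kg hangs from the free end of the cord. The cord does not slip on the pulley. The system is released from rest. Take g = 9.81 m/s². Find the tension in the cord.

T ≈ 5.34 N

I = ½MR² = (1/2)(2.68)(0.113)² = 0.01711 kg·m².
Block: mg − T = ma. Pulley: TR = Iα. No-slip: a = αR, so T = (I/R²)a = 1.340·a.
Then mg = (m + 1.340)a, so a = (0.918)(9.81)/(0.918 + 1.340) = 3.988 m/s².
T = 1.340·a = 5.344 N.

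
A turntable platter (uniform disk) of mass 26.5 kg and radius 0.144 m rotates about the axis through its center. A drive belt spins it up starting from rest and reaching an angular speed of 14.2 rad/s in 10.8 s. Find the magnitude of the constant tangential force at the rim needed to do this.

F ≈ 2.51 N

I = ½MR² = (1/2)(26.5)(0.144)² = 0.2748 kg·m².
α = Δω/Δt = (14.2 − 0)/10.8 = 1.315 rad/s².
The required torque is τ = Iα = (0.2748)(1.315) = 0.3612 N·m.
A tangential force at the rim gives τ = FR, so F = τ/R = 0.3612/0.144 = 2.509 N.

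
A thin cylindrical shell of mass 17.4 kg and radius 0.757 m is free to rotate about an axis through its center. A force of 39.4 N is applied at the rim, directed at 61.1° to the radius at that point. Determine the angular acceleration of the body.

α ≈ 2.62 rad/s²

I = MR² = (17.4)(0.757)² = 9.971 kg·m².
Only the tangential component produces torque: τ = F R sinθ = (39.4)(0.757) sin 61.1° = 26.11 N·m.
Newton's second law for rotation, τ = Iα, gives α = τ/I = 26.11/9.971 = 2.619 rad/s².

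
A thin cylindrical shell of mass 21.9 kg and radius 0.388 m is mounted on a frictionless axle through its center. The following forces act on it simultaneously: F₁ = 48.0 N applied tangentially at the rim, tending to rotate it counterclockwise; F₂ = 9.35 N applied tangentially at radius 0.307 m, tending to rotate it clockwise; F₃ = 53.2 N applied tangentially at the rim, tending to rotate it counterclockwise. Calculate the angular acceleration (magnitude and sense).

I = MR² = (21.9)(0.388)² = 3.297 kg·m².
Taking counterclockwise as positive: τ₁ = +(48.0)(0.388) = +18.62 N·m; τ₂ = −(9.35)(0.307) = −2.870 N·m; τ₃ = +(53.2)(0.388) = +20.64 N·m.
Net torque τ = 36.40 N·m.
α = τ/I = 36.40/3.297 = 11.04 rad/s².

α ≈ 11.0 rad/s², counterclockwise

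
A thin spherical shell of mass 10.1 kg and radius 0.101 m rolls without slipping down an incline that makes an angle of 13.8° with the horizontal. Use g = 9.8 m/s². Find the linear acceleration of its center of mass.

a ≈ 1.40 m/s²

Translation along the incline: Mg sinθ − f = Ma.
Rotation about the center: fR = Iα with I = (2/3)MR². No-slip gives a = αR, so f = (I/R²)a = (2/3)M a.
Substituting: Mg sinθ = (1 + 0.6667)Ma, so a = g sinθ/(1 + 0.6667) = (9.8) sin 13.8° / 1.667 = 1.403 m/s².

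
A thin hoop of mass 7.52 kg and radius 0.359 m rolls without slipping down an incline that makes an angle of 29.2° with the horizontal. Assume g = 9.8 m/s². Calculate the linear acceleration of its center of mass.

Translation along the incline: Mg sinθ − f = Ma.
Rotation about the center: fR = Iα with I = MR². No-slip gives a = αR, so f = (I/R²)a = M a.
Substituting: Mg sinθ = (1 + 1.000)Ma, so a = g sinθ/(1 + 1.000) = (9.8) sin 29.2° / 2.000 = 2.391 m/s².

a ≈ 2.39 m/s²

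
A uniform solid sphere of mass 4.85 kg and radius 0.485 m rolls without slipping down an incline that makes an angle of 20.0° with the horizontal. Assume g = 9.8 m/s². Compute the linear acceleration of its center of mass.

Translation along the incline: Mg sinθ − f = Ma.
Rotation about the center: fR = Iα with I = (2/5)MR². No-slip gives a = αR, so f = (I/R²)a = (2/5)M a.
Substituting: Mg sinθ = (1 + 0.4000)Ma, so a = g sinθ/(1 + 0.4000) = (9.8) sin 20.0° / 1.400 = 2.394 m/s².

a ≈ 2.39 m/s²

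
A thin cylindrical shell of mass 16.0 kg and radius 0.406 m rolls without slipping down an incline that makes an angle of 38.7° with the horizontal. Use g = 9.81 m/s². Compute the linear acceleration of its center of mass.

a ≈ 3.07 m/s²

Translation along the incline: Mg sinθ − f = Ma.
Rotation about the center: fR = Iα with I = MR². No-slip gives a = αR, so f = (I/R²)a = M a.
Substituting: Mg sinθ = (1 + 1.000)Ma, so a = g sinθ/(1 + 1.000) = (9.81) sin 38.7° / 2.000 = 3.067 m/s².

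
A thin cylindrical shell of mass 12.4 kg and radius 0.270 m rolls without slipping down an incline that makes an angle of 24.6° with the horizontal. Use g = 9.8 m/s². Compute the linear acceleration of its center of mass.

Translation along the incline: Mg sinθ − f = Ma.
Rotation about the center: fR = Iα with I = MR². No-slip gives a = αR, so f = (I/R²)a = M a.
Substituting: Mg sinθ = (1 + 1.000)Ma, so a = g sinθ/(1 + 1.000) = (9.8) sin 24.6° / 2.000 = 2.040 m/s².

a ≈ 2.04 m/s²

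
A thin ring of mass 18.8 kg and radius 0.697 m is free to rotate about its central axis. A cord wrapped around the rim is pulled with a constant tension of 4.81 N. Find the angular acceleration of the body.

α ≈ 0.367 rad/s²

I = MR² = (18.8)(0.697)² = 9.133 kg·m².
τ = F R = (4.81)(0.697) = 3.353 N·m.
From τ = Iα: α = 3.353/9.133 = 0.3671 rad/s².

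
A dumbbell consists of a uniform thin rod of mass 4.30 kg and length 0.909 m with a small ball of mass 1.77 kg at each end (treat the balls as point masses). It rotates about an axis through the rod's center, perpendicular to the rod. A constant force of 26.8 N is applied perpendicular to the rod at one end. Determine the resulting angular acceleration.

I_rod = (1/12)ML² = (1/12)(4.30)(0.909)² = 0.2961 kg·m².
I_balls = 2·m·(L/2)² = 2(1.77)(0.4545)² = 0.7313 kg·m².
Total I = 1.027 kg·m².
τ = F·(L/2) = (26.8)(0.455) = 12.18 N·m.
α = τ/I = 12.18/1.027 = 11.86 rad/s².

α ≈ 11.9 rad/s²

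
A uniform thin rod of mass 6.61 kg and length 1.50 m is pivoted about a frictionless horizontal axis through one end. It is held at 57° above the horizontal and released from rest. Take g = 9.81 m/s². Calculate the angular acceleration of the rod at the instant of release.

About the pivot, I = (1/3)ML² = (1/3)(6.61)(1.50)² = 4.957 kg·m².
The weight acts at the center, a distance L/2 = 0.7500 m from the pivot; τ = Mg(L/2) cos 57° = 26.49 N·m.
α = τ/I = 26.49/4.957 = 5.343 rad/s².

α ≈ 5.34 rad/s²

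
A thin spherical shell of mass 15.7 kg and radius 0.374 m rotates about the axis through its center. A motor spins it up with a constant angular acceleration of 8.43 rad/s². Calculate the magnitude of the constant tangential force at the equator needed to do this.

F ≈ 33.0 N

I = (2/3)MR² = (2/3)(15.7)(0.374)² = 1.464 kg·m².
The required torque is τ = Iα = (1.464)(8.430) = 12.34 N·m.
A tangential force at the equator gives τ = FR, so F = τ/R = 12.34/0.374 = 33.00 N.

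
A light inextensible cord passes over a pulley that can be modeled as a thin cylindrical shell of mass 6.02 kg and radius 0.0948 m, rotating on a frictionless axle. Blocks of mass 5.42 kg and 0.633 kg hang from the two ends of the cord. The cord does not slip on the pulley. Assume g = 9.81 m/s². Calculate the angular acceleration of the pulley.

I = MR² = (6.02)(0.0948)² = 0.05410 kg·m².
Heavier block: m₁g − T₁ = m₁a. Lighter block: T₂ − m₂g = m₂a.
Pulley: (T₁ − T₂)R = Iα = I(a/R), so T₁ − T₂ = (I/R²)a = 1·M_p a = 6.020·a.
Adding the three: (m₁ − m₂)g = (m₁ + m₂ + 6.020)a, so a = (5.42 − 0.633)(9.81)/(5.42 + 0.633 + 6.020) = 3.890 m/s².
α = a/R = 3.890/0.0948 = 41.03 rad/s².

α ≈ 41.0 rad/s²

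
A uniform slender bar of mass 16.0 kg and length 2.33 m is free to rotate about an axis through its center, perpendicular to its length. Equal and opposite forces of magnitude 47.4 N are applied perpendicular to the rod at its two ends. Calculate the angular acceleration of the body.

α ≈ 15.3 rad/s²

I = (1/12)ML² = (1/12)(16.0)(2.33)² = 7.239 kg·m².
The couple gives τ = F·(L/2) + F·(L/2) = F L = (47.4)(2.33) = 110.4 N·m.
Newton's second law for rotation, τ = Iα, gives α = τ/I = 110.4/7.239 = 15.26 rad/s².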